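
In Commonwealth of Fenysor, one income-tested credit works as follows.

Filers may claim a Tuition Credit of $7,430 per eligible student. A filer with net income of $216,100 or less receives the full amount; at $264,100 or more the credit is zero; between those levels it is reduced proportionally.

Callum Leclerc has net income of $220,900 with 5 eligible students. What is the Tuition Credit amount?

$33,435

Tuition Credit: base = 5 × $7,430 = $37,150. $220,900 is $4,800 into a $48,000 phase-out range, leaving 43,200/48,000 of the credit: $37,150 × 43,200/48,000 = $33,435.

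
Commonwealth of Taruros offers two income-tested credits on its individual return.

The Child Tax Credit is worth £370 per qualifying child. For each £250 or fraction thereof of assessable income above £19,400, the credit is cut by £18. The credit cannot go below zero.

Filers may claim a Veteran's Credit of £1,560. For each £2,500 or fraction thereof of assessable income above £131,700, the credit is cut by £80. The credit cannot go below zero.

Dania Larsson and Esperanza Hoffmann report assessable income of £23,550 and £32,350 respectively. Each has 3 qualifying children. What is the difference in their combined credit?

Dania (£23,550): Child Tax Credit: base = 3 × £370 = £1,110. income exceeds £19,400 by £4,150, which is 17 full-or-partial £250 increments; reduction = 17 × £18 = £306, leaving £804. Veteran's Credit: £23,550 is at or below the £131,700 threshold, so the full £1,560 applies. total £804 + £1,560 = £2,364
Esperanza (£32,350): Child Tax Credit: base = 3 × £370 = £1,110. income exceeds £19,400 by £12,950, which is 52 full-or-partial £250 increments; reduction = 52 × £18 = £936, leaving £174. Veteran's Credit: £32,350 is at or below the £131,700 threshold, so the full £1,560 applies. total £174 + £1,560 = £1,734
Difference: |£2,364 − £1,734| = £630.

£630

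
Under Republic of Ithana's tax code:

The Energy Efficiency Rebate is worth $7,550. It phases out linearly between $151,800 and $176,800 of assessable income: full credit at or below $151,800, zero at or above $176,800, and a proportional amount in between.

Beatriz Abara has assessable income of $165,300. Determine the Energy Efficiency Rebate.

$3,473

Energy Efficiency Rebate: $165,300 is $13,500 into a $25,000 phase-out range, leaving 11,500/25,000 of the credit: $7,550 × 11,500/25,000 = $3,473.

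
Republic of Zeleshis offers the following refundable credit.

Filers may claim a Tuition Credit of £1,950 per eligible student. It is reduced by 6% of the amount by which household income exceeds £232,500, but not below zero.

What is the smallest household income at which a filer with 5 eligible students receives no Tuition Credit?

Full credit = 5 × £1,950 = £9,750.
The credit falls by 6% of each pound above £232,500, so it reaches zero when the excess is £9,750 / 6% = £162,500: income = £232,500 + £162,500 = £395,000.

£395,000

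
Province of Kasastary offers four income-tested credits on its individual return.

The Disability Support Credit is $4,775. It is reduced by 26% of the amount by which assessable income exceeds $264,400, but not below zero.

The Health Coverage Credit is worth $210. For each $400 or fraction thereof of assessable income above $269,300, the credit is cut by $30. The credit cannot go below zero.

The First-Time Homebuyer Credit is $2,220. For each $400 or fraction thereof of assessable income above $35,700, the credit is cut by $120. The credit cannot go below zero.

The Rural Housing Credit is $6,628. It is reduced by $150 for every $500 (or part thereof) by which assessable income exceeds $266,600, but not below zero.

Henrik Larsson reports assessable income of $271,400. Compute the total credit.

Disability Support Credit: 26% of the $7,000 excess over $264,400 is $1,820; credit = $4,775 − $1,820 = $2,955.
Health Coverage Credit: income exceeds $269,300 by $2,100, which is 6 full-or-partial $400 increments; reduction = 6 × $30 = $180, leaving $30.
First-Time Homebuyer Credit: income exceeds $35,700 by $235,700 → 590 increments × $120 = $70,800 ≥ base, so the credit is $0.
Rural Housing Credit: income exceeds $266,600 by $4,800, which is 10 full-or-partial $500 increments; reduction = 10 × $150 = $1,500, leaving $5,128.
Total: $2,955 + $30 + $0 + $5,128 = $8,113.

$8,113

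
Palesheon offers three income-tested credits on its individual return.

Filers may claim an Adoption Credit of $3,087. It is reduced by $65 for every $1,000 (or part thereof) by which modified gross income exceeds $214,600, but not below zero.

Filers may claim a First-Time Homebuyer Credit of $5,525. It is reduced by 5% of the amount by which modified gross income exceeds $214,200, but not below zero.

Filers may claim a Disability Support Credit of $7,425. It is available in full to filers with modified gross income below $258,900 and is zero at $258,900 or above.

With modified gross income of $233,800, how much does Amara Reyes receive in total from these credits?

$13,757

Adoption Credit: income exceeds $214,600 by $19,200, which is 20 full-or-partial $1,000 increments; reduction = 20 × $65 = $1,300, leaving $1,787.
First-Time Homebuyer Credit: 5% of the $19,600 excess over $214,200 is $980; credit = $5,525 − $980 = $4,545.
Disability Support Credit: $233,800 is below the $258,900 cutoff, so the full $7,425 applies.
Total: $1,787 + $4,545 + $7,425 = $13,757.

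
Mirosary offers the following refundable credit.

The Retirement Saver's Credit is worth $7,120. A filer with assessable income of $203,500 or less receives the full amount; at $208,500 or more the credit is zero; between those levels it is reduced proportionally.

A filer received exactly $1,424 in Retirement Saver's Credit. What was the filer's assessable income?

$207,500

$1,424 is 1,424/7,120 of the full $7,120, so 5,696/7,120 of the $5,000 range has been used: income = $203,500 + $5,000 × 5,696/7,120 = $207,500.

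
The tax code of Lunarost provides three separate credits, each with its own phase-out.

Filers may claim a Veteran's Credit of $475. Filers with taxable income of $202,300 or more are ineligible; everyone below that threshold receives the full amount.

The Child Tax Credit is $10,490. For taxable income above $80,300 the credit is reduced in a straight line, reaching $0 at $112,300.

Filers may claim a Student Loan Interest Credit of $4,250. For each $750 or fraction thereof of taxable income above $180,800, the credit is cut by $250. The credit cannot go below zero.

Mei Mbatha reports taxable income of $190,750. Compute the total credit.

Veteran's Credit: $190,750 is below the $202,300 cutoff, so the full $475 applies.
Child Tax Credit: $190,750 is at or above $112,300, so the credit is $0.
Student Loan Interest Credit: income exceeds $180,800 by $9,950, which is 14 full-or-partial $750 increments; reduction = 14 × $250 = $3,500, leaving $750.
Total: $475 + $0 + $750 = $1,225.

$1,225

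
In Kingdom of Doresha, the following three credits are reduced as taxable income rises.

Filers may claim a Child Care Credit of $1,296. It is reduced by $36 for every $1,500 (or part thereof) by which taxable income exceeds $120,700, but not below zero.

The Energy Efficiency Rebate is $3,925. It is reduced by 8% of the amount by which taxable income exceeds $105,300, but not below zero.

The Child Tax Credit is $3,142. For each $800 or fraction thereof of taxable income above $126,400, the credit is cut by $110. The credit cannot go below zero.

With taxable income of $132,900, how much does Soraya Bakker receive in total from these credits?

$4,841

Child Care Credit: income exceeds $120,700 by $12,200, which is 9 full-or-partial $1,500 increments; reduction = 9 × $36 = $324, leaving $972.
Energy Efficiency Rebate: 8% of the $27,600 excess over $105,300 is $2,208; credit = $3,925 − $2,208 = $1,717.
Child Tax Credit: income exceeds $126,400 by $6,500, which is 9 full-or-partial $800 increments; reduction = 9 × $110 = $990, leaving $2,152.
Total: $972 + $1,717 + $2,152 = $4,841.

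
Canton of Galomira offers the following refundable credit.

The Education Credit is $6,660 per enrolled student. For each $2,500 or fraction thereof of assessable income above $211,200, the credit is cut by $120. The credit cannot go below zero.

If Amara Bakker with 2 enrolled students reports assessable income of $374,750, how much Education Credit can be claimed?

Education Credit: base = 2 × $6,660 = $13,320. income exceeds $211,200 by $163,550, which is 66 full-or-partial $2,500 increments; reduction = 66 × $120 = $7,920, leaving $5,400.

$5,400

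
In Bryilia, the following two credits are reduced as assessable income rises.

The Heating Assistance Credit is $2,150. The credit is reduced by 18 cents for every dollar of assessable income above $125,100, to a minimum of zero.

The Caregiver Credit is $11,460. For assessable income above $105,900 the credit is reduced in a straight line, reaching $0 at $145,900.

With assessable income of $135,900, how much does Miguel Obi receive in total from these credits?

Heating Assistance Credit: 18% of the $10,800 excess over $125,100 is $1,944; credit = $2,150 − $1,944 = $206.
Caregiver Credit: $135,900 is $30,000 into a $40,000 phase-out range, leaving 10,000/40,000 of the credit: $11,460 × 10,000/40,000 = $2,865.
Total: $206 + $2,865 = $3,071.

$3,071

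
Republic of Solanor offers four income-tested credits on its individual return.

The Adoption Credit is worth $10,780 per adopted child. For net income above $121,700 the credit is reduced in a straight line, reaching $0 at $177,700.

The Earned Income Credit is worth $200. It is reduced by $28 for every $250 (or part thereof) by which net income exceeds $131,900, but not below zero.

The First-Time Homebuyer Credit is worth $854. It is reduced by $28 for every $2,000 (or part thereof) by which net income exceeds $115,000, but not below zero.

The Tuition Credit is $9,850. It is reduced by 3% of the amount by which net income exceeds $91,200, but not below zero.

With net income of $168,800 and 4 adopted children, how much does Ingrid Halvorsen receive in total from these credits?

Adoption Credit: base = 4 × $10,780 = $43,120. $168,800 is $47,100 into a $56,000 phase-out range, leaving 8,900/56,000 of the credit: $43,120 × 8,900/56,000 = $6,853.
Earned Income Credit: income exceeds $131,900 by $36,900 → 148 increments × $28 = $4,144 ≥ base, so the credit is $0.
First-Time Homebuyer Credit: income exceeds $115,000 by $53,800, which is 27 full-or-partial $2,000 increments; reduction = 27 × $28 = $756, leaving $98.
Tuition Credit: 3% of the $77,600 excess over $91,200 is $2,328; credit = $9,850 − $2,328 = $7,522.
Total: $6,853 + $0 + $98 + $7,522 = $14,473.

$14,473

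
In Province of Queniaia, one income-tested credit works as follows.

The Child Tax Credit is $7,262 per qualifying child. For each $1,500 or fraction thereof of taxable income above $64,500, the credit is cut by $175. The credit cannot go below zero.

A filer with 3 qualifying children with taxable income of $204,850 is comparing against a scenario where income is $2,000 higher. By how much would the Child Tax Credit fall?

$175

At $204,850 — base = 3 × $7,262 = $21,786. income exceeds $64,500 by $140,350, which is 94 full-or-partial $1,500 increments; reduction = 94 × $175 = $16,450, leaving $5,336.
At $206,850 — base = 3 × $7,262 = $21,786. income exceeds $64,500 by $142,350, which is 95 full-or-partial $1,500 increments; reduction = 95 × $175 = $16,625, leaving $5,161.
Lost: $5,336 − $5,161 = $175.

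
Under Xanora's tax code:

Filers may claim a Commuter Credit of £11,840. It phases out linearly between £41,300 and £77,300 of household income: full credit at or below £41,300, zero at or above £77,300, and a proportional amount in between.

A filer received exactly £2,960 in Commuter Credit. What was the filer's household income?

£2,960 is 2,960/11,840 of the full £11,840, so 8,880/11,840 of the £36,000 range has been used: income = £41,300 + £36,000 × 8,880/11,840 = £68,300.

£68,300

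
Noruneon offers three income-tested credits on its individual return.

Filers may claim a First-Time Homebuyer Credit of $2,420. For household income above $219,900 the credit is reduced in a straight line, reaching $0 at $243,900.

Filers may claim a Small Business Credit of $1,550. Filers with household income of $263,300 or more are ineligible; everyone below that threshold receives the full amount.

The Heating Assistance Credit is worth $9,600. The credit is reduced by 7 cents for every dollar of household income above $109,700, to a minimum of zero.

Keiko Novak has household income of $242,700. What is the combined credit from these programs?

First-Time Homebuyer Credit: $242,700 is $22,800 into a $24,000 phase-out range, leaving 1,200/24,000 of the credit: $2,420 × 1,200/24,000 = $121.
Small Business Credit: $242,700 is below the $263,300 cutoff, so the full $1,550 applies.
Heating Assistance Credit: 7% of the $133,000 excess over $109,700 is $9,310; credit = $9,600 − $9,310 = $290.
Total: $121 + $1,550 + $290 = $1,961.

$1,961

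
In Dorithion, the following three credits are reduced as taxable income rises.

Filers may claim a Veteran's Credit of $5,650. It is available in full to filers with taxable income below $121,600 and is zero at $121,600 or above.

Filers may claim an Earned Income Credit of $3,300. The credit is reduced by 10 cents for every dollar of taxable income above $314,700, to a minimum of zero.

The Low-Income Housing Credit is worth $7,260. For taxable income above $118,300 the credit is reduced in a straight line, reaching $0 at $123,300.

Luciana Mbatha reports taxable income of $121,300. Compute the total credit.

$11,854

Veteran's Credit: $121,300 is below the $121,600 cutoff, so the full $5,650 applies.
Earned Income Credit: $121,300 is at or below the $314,700 threshold, so the full $3,300 applies.
Low-Income Housing Credit: $121,300 is $3,000 into a $5,000 phase-out range, leaving 2,000/5,000 of the credit: $7,260 × 2,000/5,000 = $2,904.
Total: $5,650 + $3,300 + $2,904 = $11,854.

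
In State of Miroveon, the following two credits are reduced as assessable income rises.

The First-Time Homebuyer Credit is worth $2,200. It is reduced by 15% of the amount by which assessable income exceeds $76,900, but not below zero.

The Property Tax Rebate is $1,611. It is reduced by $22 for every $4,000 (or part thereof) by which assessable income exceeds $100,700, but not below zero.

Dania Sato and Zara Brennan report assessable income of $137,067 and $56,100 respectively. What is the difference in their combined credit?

Dania ($137,067): First-Time Homebuyer Credit: 15% of the $60,167 excess over $76,900 is $9,025.05 ≥ base, so the credit is $0. Property Tax Rebate: income exceeds $100,700 by $36,367, which is 10 full-or-partial $4,000 increments; reduction = 10 × $22 = $220, leaving $1,391. total $0 + $1,391 = $1,391
Zara ($56,100): First-Time Homebuyer Credit: $56,100 is at or below the $76,900 threshold, so the full $2,200 applies. Property Tax Rebate: $56,100 is at or below the $100,700 threshold, so the full $1,611 applies. total $2,200 + $1,611 = $3,811
Difference: |$1,391 − $3,811| = $2,420.

$2,420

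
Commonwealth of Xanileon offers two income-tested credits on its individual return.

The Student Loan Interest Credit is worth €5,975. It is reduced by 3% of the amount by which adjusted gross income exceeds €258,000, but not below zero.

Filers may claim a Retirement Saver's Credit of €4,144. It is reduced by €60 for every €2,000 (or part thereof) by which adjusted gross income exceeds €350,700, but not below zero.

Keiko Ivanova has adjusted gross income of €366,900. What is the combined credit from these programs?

Student Loan Interest Credit: 3% of the €108,900 excess over €258,000 is €3,267; credit = €5,975 − €3,267 = €2,708.
Retirement Saver's Credit: income exceeds €350,700 by €16,200, which is 9 full-or-partial €2,000 increments; reduction = 9 × €60 = €540, leaving €3,604.
Total: €2,708 + €3,604 = €6,312.

€6,312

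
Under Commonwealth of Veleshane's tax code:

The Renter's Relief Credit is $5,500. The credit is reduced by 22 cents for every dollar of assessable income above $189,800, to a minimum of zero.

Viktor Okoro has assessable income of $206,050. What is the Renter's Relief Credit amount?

$1,925

Renter's Relief Credit: 22% of the $16,250 excess over $189,800 is $3,575; credit = $5,500 − $3,575 = $1,925.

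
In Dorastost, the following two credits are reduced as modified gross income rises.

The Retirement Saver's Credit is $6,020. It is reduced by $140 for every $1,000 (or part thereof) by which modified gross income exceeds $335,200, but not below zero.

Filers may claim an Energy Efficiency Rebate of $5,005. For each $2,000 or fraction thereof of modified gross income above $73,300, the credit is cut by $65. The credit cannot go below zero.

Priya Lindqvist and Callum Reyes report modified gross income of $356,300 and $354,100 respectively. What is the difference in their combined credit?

$420

Priya ($356,300): Retirement Saver's Credit: income exceeds $335,200 by $21,100, which is 22 full-or-partial $1,000 increments; reduction = 22 × $140 = $3,080, leaving $2,940. Energy Efficiency Rebate: income exceeds $73,300 by $283,000 → 142 increments × $65 = $9,230 ≥ base, so the credit is $0. total $2,940 + $0 = $2,940
Callum ($354,100): Retirement Saver's Credit: income exceeds $335,200 by $18,900, which is 19 full-or-partial $1,000 increments; reduction = 19 × $140 = $2,660, leaving $3,360. Energy Efficiency Rebate: income exceeds $73,300 by $280,800 → 141 increments × $65 = $9,165 ≥ base, so the credit is $0. total $3,360 + $0 = $3,360
Difference: |$2,940 − $3,360| = $420.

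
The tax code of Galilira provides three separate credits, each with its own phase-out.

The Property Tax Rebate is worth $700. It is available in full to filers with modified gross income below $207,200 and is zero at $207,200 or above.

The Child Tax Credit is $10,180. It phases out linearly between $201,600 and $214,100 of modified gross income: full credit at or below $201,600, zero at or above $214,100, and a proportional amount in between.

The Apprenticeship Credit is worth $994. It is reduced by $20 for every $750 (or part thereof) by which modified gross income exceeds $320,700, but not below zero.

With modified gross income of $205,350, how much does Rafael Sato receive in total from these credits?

Property Tax Rebate: $205,350 is below the $207,200 cutoff, so the full $700 applies.
Child Tax Credit: $205,350 is $3,750 into a $12,500 phase-out range, leaving 8,750/12,500 of the credit: $10,180 × 8,750/12,500 = $7,126.
Apprenticeship Credit: $205,350 is at or below the $320,700 threshold, so the full $994 applies.
Total: $700 + $7,126 + $994 = $8,820.

$8,820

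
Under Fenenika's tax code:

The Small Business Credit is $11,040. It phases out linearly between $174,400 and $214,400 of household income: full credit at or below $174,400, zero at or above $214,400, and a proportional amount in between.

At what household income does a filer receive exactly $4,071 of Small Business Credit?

$4,071 is 4,071/11,040 of the full $11,040, so 6,969/11,040 of the $40,000 range has been used: income = $174,400 + $40,000 × 6,969/11,040 = $199,650.

$199,650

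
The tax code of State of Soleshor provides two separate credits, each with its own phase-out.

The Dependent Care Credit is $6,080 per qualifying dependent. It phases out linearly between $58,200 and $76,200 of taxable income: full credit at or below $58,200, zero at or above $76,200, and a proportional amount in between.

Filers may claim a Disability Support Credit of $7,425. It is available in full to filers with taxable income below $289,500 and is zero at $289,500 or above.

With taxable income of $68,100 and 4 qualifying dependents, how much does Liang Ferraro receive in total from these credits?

$18,369

Dependent Care Credit: base = 4 × $6,080 = $24,320. $68,100 is $9,900 into a $18,000 phase-out range, leaving 8,100/18,000 of the credit: $24,320 × 8,100/18,000 = $10,944.
Disability Support Credit: $68,100 is below the $289,500 cutoff, so the full $7,425 applies.
Total: $10,944 + $7,425 = $18,369.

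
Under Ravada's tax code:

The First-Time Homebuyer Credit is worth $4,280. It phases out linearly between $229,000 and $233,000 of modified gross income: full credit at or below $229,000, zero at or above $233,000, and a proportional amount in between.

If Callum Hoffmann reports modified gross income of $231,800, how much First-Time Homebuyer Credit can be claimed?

$1,284

First-Time Homebuyer Credit: $231,800 is $2,800 into a $4,000 phase-out range, leaving 1,200/4,000 of the credit: $4,280 × 1,200/4,000 = $1,284.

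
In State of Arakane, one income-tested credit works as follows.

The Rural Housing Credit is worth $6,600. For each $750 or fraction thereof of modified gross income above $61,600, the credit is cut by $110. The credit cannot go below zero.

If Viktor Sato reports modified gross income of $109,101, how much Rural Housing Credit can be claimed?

Rural Housing Credit: income exceeds $61,600 by $47,501 → 64 increments × $110 = $7,040 ≥ base, so the credit is $0.

$0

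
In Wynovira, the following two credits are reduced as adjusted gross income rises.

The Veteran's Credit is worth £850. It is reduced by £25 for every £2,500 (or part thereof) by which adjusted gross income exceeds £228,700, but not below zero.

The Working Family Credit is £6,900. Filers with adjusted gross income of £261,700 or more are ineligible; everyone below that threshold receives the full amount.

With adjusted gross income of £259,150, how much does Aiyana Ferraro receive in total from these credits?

Veteran's Credit: income exceeds £228,700 by £30,450, which is 13 full-or-partial £2,500 increments; reduction = 13 × £25 = £325, leaving £525.
Working Family Credit: £259,150 is below the £261,700 cutoff, so the full £6,900 applies.
Total: £525 + £6,900 = £7,425.

£7,425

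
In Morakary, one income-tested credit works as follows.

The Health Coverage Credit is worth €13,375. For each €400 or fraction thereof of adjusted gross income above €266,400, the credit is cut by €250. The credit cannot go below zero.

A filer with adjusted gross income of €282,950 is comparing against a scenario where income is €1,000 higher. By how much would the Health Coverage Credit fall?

€500

At €282,950 — income exceeds €266,400 by €16,550, which is 42 full-or-partial €400 increments; reduction = 42 × €250 = €10,500, leaving €2,875.
At €283,950 — income exceeds €266,400 by €17,550, which is 44 full-or-partial €400 increments; reduction = 44 × €250 = €11,000, leaving €2,375.
Lost: €2,875 − €2,375 = €500.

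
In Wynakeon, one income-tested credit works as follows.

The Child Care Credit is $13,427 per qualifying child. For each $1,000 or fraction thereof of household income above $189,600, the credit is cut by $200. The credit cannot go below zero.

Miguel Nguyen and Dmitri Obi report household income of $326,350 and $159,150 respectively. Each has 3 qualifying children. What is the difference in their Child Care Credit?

$27,400

Miguel ($326,350): Child Care Credit: base = 3 × $13,427 = $40,281. income exceeds $189,600 by $136,750, which is 137 full-or-partial $1,000 increments; reduction = 137 × $200 = $27,400, leaving $12,881.
Dmitri ($159,150): Child Care Credit: base = 3 × $13,427 = $40,281. $159,150 is at or below the $189,600 threshold, so the full $40,281 applies.
Difference: |$12,881 − $40,281| = $27,400.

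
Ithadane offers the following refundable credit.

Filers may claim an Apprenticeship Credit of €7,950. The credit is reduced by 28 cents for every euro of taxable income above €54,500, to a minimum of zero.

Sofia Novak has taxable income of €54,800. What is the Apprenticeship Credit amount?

Apprenticeship Credit: 28% of the €300 excess over €54,500 is €84; credit = €7,950 − €84 = €7,866.

€7,866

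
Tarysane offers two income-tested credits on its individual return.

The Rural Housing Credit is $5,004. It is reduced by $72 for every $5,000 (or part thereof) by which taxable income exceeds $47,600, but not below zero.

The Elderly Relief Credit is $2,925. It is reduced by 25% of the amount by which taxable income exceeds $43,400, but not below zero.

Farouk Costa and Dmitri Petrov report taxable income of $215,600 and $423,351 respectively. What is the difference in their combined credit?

Farouk ($215,600): Rural Housing Credit: income exceeds $47,600 by $168,000, which is 34 full-or-partial $5,000 increments; reduction = 34 × $72 = $2,448, leaving $2,556. Elderly Relief Credit: 25% of the $172,200 excess over $43,400 is $43,050 ≥ base, so the credit is $0. total $2,556 + $0 = $2,556
Dmitri ($423,351): Rural Housing Credit: income exceeds $47,600 by $375,751 → 76 increments × $72 = $5,472 ≥ base, so the credit is $0. Elderly Relief Credit: 25% of the $379,951 excess over $43,400 is $94,987.75 ≥ base, so the credit is $0. total $0 + $0 = $0
Difference: |$2,556 − $0| = $2,556.

$2,556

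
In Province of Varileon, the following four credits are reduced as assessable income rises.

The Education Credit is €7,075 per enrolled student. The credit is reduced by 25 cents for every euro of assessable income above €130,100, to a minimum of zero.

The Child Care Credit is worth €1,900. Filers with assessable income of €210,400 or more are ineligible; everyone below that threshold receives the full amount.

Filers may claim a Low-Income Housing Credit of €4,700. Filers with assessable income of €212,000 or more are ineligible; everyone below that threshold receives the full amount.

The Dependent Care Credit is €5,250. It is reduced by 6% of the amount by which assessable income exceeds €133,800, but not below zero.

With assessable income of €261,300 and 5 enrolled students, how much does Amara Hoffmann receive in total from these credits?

Education Credit: base = 5 × €7,075 = €35,375. 25% of the €131,200 excess over €130,100 is €32,800; credit = €35,375 − €32,800 = €2,575.
Child Care Credit: €261,300 meets or exceeds the €210,400 cutoff, so the credit is €0.
Low-Income Housing Credit: €261,300 meets or exceeds the €212,000 cutoff, so the credit is €0.
Dependent Care Credit: 6% of the €127,500 excess over €133,800 is €7,650 ≥ base, so the credit is €0.
Total: €2,575 + €0 + €0 + €0 = €2,575.

€2,575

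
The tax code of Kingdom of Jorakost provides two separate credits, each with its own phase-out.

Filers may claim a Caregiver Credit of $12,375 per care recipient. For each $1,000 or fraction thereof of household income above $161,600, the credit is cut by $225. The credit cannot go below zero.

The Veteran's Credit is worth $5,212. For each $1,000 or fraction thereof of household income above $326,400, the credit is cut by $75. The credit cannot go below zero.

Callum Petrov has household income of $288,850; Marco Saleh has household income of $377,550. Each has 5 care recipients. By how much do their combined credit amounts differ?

Callum ($288,850): Caregiver Credit: base = 5 × $12,375 = $61,875. income exceeds $161,600 by $127,250, which is 128 full-or-partial $1,000 increments; reduction = 128 × $225 = $28,800, leaving $33,075. Veteran's Credit: $288,850 is at or below the $326,400 threshold, so the full $5,212 applies. total $33,075 + $5,212 = $38,287
Marco ($377,550): Caregiver Credit: base = 5 × $12,375 = $61,875. income exceeds $161,600 by $215,950, which is 216 full-or-partial $1,000 increments; reduction = 216 × $225 = $48,600, leaving $13,275. Veteran's Credit: income exceeds $326,400 by $51,150, which is 52 full-or-partial $1,000 increments; reduction = 52 × $75 = $3,900, leaving $1,312. total $13,275 + $1,312 = $14,587
Difference: |$38,287 − $14,587| = $23,700.

$23,700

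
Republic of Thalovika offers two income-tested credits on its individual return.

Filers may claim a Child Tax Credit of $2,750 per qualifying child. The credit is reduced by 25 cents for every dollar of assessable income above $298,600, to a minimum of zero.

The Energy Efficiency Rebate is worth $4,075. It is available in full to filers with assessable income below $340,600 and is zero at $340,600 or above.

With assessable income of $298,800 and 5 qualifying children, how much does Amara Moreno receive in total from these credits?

$17,775

Child Tax Credit: base = 5 × $2,750 = $13,750. 25% of the $200 excess over $298,600 is $50; credit = $13,750 − $50 = $13,700.
Energy Efficiency Rebate: $298,800 is below the $340,600 cutoff, so the full $4,075 applies.
Total: $13,700 + $4,075 = $17,775.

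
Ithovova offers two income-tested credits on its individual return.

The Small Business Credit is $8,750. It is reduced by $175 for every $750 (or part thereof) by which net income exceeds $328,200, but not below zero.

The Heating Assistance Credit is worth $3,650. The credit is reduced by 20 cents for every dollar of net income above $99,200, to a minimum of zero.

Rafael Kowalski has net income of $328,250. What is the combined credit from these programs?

Small Business Credit: income exceeds $328,200 by $50, which is 1 full-or-partial $750 increment; reduction = 1 × $175 = $175, leaving $8,575.
Heating Assistance Credit: 20% of the $229,050 excess over $99,200 is $45,810 ≥ base, so the credit is $0.
Total: $8,575 + $0 = $8,575.

$8,575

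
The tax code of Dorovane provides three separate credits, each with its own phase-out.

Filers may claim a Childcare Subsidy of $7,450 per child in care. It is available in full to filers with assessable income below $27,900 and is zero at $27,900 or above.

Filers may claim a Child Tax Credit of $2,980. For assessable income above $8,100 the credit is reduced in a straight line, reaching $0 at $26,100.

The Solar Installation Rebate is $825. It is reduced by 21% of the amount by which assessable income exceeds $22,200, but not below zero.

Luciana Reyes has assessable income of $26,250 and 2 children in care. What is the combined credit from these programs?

$14,900

Childcare Subsidy: base = 2 × $7,450 = $14,900. $26,250 is below the $27,900 cutoff, so the full $14,900 applies.
Child Tax Credit: $26,250 is at or above $26,100, so the credit is $0.
Solar Installation Rebate: 21% of the $4,050 excess over $22,200 is $850.50 ≥ base, so the credit is $0.
Total: $14,900 + $0 + $0 = $14,900.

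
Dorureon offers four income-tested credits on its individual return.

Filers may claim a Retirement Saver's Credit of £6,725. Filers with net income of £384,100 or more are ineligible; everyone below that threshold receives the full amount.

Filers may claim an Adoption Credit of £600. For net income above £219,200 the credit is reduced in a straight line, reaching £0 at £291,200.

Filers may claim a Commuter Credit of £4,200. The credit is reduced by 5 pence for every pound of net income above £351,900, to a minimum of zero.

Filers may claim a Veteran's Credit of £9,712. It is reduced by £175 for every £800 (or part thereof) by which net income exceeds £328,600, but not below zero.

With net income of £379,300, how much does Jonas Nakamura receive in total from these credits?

£9,555

Retirement Saver's Credit: £379,300 is below the £384,100 cutoff, so the full £6,725 applies.
Adoption Credit: £379,300 is at or above £291,200, so the credit is £0.
Commuter Credit: 5% of the £27,400 excess over £351,900 is £1,370; credit = £4,200 − £1,370 = £2,830.
Veteran's Credit: income exceeds £328,600 by £50,700 → 64 increments × £175 = £11,200 ≥ base, so the credit is £0.
Total: £6,725 + £0 + £2,830 + £0 = £9,555.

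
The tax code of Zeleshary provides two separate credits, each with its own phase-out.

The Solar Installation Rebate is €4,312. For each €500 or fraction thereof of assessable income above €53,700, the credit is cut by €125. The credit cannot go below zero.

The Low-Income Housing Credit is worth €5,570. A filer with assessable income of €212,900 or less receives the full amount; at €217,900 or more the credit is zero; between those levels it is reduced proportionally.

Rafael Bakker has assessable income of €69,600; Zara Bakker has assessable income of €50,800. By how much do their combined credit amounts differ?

Rafael (€69,600): Solar Installation Rebate: income exceeds €53,700 by €15,900, which is 32 full-or-partial €500 increments; reduction = 32 × €125 = €4,000, leaving €312. Low-Income Housing Credit: €69,600 is at or below the €212,900 threshold, so the full €5,570 applies. total €312 + €5,570 = €5,882
Zara (€50,800): Solar Installation Rebate: €50,800 is at or below the €53,700 threshold, so the full €4,312 applies. Low-Income Housing Credit: €50,800 is at or below the €212,900 threshold, so the full €5,570 applies. total €4,312 + €5,570 = €9,882
Difference: |€5,882 − €9,882| = €4,000.

€4,000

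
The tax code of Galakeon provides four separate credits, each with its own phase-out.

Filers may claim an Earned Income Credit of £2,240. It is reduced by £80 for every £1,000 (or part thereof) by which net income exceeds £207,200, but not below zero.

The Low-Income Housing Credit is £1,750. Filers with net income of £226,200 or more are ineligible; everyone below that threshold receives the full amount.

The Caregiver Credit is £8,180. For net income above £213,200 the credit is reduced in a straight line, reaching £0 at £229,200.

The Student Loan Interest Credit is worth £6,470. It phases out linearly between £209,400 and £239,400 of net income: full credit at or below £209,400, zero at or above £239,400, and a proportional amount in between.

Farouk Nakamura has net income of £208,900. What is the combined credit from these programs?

Earned Income Credit: income exceeds £207,200 by £1,700, which is 2 full-or-partial £1,000 increments; reduction = 2 × £80 = £160, leaving £2,080.
Low-Income Housing Credit: £208,900 is below the £226,200 cutoff, so the full £1,750 applies.
Caregiver Credit: £208,900 is at or below the £213,200 threshold, so the full £8,180 applies.
Student Loan Interest Credit: £208,900 is at or below the £209,400 threshold, so the full £6,470 applies.
Total: £2,080 + £1,750 + £8,180 + £6,470 = £18,480.

£18,480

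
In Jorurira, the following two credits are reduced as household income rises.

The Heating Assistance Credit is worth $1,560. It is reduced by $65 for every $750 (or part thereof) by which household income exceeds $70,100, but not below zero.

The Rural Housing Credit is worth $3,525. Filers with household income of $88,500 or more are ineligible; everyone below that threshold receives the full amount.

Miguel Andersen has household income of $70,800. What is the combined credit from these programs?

Heating Assistance Credit: income exceeds $70,100 by $700, which is 1 full-or-partial $750 increment; reduction = 1 × $65 = $65, leaving $1,495.
Rural Housing Credit: $70,800 is below the $88,500 cutoff, so the full $3,525 applies.
Total: $1,495 + $3,525 = $5,020.

$5,020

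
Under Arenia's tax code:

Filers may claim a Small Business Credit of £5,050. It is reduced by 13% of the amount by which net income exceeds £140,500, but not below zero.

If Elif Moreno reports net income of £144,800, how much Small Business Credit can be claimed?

Small Business Credit: 13% of the £4,300 excess over £140,500 is £559; credit = £5,050 − £559 = £4,491.

£4,491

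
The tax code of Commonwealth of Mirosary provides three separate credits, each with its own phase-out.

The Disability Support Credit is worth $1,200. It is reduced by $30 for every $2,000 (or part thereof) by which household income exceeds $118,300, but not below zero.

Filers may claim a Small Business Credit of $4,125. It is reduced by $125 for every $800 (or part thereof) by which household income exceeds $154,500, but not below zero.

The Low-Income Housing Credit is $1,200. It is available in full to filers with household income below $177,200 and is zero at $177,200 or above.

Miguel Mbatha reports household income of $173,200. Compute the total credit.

$2,685

Disability Support Credit: income exceeds $118,300 by $54,900, which is 28 full-or-partial $2,000 increments; reduction = 28 × $30 = $840, leaving $360.
Small Business Credit: income exceeds $154,500 by $18,700, which is 24 full-or-partial $800 increments; reduction = 24 × $125 = $3,000, leaving $1,125.
Low-Income Housing Credit: $173,200 is below the $177,200 cutoff, so the full $1,200 applies.
Total: $360 + $1,125 + $1,200 = $2,685.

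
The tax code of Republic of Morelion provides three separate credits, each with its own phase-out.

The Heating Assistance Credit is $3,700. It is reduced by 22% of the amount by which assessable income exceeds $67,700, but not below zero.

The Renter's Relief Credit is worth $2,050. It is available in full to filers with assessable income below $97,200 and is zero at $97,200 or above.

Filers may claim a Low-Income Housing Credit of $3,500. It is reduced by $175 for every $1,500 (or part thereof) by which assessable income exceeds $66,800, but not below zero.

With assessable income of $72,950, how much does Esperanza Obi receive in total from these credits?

Heating Assistance Credit: 22% of the $5,250 excess over $67,700 is $1,155; credit = $3,700 − $1,155 = $2,545.
Renter's Relief Credit: $72,950 is below the $97,200 cutoff, so the full $2,050 applies.
Low-Income Housing Credit: income exceeds $66,800 by $6,150, which is 5 full-or-partial $1,500 increments; reduction = 5 × $175 = $875, leaving $2,625.
Total: $2,545 + $2,050 + $2,625 = $7,220.

$7,220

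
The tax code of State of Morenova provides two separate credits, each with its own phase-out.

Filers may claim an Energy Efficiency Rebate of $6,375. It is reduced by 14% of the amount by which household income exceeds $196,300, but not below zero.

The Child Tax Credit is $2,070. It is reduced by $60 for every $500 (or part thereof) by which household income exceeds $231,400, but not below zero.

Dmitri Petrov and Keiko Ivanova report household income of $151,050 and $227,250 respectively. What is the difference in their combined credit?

$4,333

Dmitri ($151,050): Energy Efficiency Rebate: $151,050 is at or below the $196,300 threshold, so the full $6,375 applies. Child Tax Credit: $151,050 is at or below the $231,400 threshold, so the full $2,070 applies. total $6,375 + $2,070 = $8,445
Keiko ($227,250): Energy Efficiency Rebate: 14% of the $30,950 excess over $196,300 is $4,333; credit = $6,375 − $4,333 = $2,042. Child Tax Credit: $227,250 is at or below the $231,400 threshold, so the full $2,070 applies. total $2,042 + $2,070 = $4,112
Difference: |$8,445 − $4,112| = $4,333.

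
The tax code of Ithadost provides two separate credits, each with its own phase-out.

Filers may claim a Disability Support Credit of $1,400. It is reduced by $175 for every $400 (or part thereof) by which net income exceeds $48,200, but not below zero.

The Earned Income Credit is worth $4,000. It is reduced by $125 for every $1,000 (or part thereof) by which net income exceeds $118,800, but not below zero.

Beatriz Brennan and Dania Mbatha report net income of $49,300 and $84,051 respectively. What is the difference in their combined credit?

$875

Beatriz ($49,300): Disability Support Credit: income exceeds $48,200 by $1,100, which is 3 full-or-partial $400 increments; reduction = 3 × $175 = $525, leaving $875. Earned Income Credit: $49,300 is at or below the $118,800 threshold, so the full $4,000 applies. total $875 + $4,000 = $4,875
Dania ($84,051): Disability Support Credit: income exceeds $48,200 by $35,851 → 90 increments × $175 = $15,750 ≥ base, so the credit is $0. Earned Income Credit: $84,051 is at or below the $118,800 threshold, so the full $4,000 applies. total $0 + $4,000 = $4,000
Difference: |$4,875 − $4,000| = $875.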